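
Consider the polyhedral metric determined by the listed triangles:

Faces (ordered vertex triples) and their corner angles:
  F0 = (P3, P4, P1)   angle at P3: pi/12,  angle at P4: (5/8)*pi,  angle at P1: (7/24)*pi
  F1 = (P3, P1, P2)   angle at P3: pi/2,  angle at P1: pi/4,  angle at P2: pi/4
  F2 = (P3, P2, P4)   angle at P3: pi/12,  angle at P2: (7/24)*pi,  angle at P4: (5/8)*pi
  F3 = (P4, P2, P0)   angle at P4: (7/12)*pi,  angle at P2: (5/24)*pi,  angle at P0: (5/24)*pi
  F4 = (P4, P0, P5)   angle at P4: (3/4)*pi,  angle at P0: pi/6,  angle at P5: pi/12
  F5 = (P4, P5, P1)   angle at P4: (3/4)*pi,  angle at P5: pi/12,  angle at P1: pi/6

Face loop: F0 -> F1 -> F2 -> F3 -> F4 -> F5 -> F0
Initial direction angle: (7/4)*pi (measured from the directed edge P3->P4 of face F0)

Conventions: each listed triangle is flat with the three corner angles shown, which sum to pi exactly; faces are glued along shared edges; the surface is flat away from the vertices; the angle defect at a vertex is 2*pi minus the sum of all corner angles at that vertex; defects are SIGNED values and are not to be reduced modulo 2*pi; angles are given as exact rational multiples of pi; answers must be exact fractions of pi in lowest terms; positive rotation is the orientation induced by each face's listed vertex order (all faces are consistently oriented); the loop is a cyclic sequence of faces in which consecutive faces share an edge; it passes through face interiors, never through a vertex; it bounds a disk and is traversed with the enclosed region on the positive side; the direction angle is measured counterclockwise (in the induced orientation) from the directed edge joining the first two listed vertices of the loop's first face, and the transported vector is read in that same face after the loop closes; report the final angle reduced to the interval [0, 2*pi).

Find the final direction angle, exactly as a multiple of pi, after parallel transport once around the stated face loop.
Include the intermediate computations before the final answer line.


enclosed vertex P3: corner angles sum to (2/3)*pi, defect = 2*pi - (2/3)*pi = (4/3)*pi
enclosed vertex P4: corner angles sum to (10/3)*pi, defect = 2*pi - (10/3)*pi = (-4/3)*pi
the final direction is the initial angle plus the enclosed defects, taken mod 2*pi in the induced orientation
final angle = (7/4)*pi + 0 = (7/4)*pi (mod 2*pi)

Answer: final direction angle = (7/4)*pi


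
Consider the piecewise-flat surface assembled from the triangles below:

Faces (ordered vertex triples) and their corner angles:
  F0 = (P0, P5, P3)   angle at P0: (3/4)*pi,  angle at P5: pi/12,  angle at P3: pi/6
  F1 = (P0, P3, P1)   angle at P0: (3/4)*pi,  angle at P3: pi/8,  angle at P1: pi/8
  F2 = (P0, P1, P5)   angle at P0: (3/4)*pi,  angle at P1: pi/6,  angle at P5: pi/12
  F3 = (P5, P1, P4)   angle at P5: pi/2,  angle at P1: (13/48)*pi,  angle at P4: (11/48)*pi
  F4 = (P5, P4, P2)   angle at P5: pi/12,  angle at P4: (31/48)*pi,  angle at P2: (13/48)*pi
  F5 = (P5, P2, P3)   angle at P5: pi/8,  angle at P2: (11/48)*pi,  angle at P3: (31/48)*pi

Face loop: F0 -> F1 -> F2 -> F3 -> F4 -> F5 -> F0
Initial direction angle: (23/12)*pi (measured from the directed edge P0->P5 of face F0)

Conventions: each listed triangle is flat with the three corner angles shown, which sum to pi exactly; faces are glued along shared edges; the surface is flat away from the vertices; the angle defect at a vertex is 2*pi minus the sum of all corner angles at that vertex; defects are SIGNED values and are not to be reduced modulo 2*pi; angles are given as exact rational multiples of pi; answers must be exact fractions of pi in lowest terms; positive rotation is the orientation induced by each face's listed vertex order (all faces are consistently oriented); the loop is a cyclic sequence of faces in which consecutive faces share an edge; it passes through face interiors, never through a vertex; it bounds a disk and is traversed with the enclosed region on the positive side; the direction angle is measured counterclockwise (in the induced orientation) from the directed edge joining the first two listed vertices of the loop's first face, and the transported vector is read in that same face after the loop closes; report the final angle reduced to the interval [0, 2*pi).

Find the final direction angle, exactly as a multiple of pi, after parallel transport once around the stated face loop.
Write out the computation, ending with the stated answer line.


enclosed vertex P0: corner angles sum to (9/4)*pi, defect = 2*pi - (9/4)*pi = -pi/4
enclosed vertex P5: corner angles sum to (7/8)*pi, defect = 2*pi - (7/8)*pi = (9/8)*pi
transport around the loop rotates by the sum of enclosed defects; add to the initial angle mod 2*pi
final angle = (23/12)*pi + (7/8)*pi = (19/24)*pi (mod 2*pi)

Answer: final direction angle = (19/24)*pi


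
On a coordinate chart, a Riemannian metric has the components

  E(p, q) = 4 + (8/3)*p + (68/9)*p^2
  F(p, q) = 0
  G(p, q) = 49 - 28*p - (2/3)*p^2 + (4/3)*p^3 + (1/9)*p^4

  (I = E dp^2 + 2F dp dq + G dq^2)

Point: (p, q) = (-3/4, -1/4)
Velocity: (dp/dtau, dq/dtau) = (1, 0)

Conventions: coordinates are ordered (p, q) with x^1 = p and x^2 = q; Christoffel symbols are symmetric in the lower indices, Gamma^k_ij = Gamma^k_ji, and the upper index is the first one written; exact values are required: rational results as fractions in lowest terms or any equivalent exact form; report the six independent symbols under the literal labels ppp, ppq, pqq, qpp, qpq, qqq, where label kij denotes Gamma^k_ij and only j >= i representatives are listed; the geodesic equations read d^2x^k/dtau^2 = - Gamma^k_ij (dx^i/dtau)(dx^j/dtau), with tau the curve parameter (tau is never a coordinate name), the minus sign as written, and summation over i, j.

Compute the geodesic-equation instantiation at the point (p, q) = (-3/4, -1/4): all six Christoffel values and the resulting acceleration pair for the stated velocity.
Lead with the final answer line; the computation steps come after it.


Answer: Gamma_ppp = -52/75, Gamma_ppq = 0, Gamma_pqq = 399/200, Gamma_qpp = 0, Gamma_qpq = -24/133, Gamma_qqq = 0; accelerations (d^2p/dtau^2, d^2q/dtau^2) = (52/75, 0)

E = 25/4, F = 0, G = 17689/256 at the point
E_p = -26/3, E_q = 0, F_p = 0, F_q = 0, G_p = -399/16, G_q = 0
EG - F^2 = 442225/1024;  g^inv = (1024/442225) * [[17689/256, 0], [0, 25/4]]
first-kind symbols [ij,l] = (1/2)(d_i g_jl + d_j g_il - d_l g_ij): [pp,p] = E_p/2 = -13/3, [pp,q] = F_p - E_q/2 = 0, [pq,p] = E_q/2 = 0, [pq,q] = G_p/2 = -399/32, [qq,p] = F_q - G_p/2 = 399/32, [qq,q] = G_q/2 = 0
Gamma^p_ij = (G*[ij,p] - F*[ij,q])/(EG - F^2), Gamma^q_ij = (E*[ij,q] - F*[ij,p])/(EG - F^2)
Gamma_ppp = -52/75, Gamma_ppq = 0, Gamma_pqq = 399/200, Gamma_qpp = 0, Gamma_qpq = -24/133, Gamma_qqq = 0
d^2p/dtau^2 = -(Gamma_ppp*(1)^2 + 2*Gamma_ppq*(1)*(0) + Gamma_pqq*(0)^2) = 52/75
d^2q/dtau^2 = -(Gamma_qpp*(1)^2 + 2*Gamma_qpq*(1)*(0) + Gamma_qqq*(0)^2) = 0


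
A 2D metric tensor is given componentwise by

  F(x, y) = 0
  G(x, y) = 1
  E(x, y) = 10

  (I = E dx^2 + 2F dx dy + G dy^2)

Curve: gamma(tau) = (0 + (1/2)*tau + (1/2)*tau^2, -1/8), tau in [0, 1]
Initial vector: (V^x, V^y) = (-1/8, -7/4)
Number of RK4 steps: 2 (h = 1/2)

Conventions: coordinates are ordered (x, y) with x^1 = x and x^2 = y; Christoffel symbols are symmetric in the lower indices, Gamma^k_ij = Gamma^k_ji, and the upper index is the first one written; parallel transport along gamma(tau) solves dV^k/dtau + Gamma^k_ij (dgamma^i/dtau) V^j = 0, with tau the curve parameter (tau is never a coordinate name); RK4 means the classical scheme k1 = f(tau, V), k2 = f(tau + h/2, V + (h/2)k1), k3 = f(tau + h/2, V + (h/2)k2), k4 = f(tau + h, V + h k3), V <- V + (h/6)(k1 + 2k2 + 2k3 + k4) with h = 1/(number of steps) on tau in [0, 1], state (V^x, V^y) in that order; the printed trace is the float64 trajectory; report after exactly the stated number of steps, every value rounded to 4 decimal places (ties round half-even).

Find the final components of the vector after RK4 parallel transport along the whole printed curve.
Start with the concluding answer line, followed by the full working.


Answer: V^x = -0.1250, V^y = -1.7500

gamma'(tau) = (1/2 + tau, 0); f(tau, V)^k = -Gamma^k_ij(gamma(tau)) gamma'^i(tau) V^j; h = 1/2; intermediate values shown to 6 dp
curve data and Christoffel symbols at the stage parameters:
  tau = 0.000000: gamma = (0.000000, -0.125000), gamma' = (0.500000, 0.000000); Gamma_xxx = 0.000000, Gamma_xxy = 0.000000, Gamma_xyy = 0.000000, Gamma_yxx = 0.000000, Gamma_yxy = 0.000000, Gamma_yyy = 0.000000
  tau = 0.250000: gamma = (0.156250, -0.125000), gamma' = (0.750000, 0.000000); Gamma_xxx = 0.000000, Gamma_xxy = 0.000000, Gamma_xyy = 0.000000, Gamma_yxx = 0.000000, Gamma_yxy = 0.000000, Gamma_yyy = 0.000000
  tau = 0.500000: gamma = (0.375000, -0.125000), gamma' = (1.000000, 0.000000); Gamma_xxx = 0.000000, Gamma_xxy = 0.000000, Gamma_xyy = 0.000000, Gamma_yxx = 0.000000, Gamma_yxy = 0.000000, Gamma_yyy = 0.000000
  tau = 0.750000: gamma = (0.656250, -0.125000), gamma' = (1.250000, 0.000000); Gamma_xxx = 0.000000, Gamma_xxy = 0.000000, Gamma_xyy = 0.000000, Gamma_yxx = 0.000000, Gamma_yxy = 0.000000, Gamma_yyy = 0.000000
  tau = 1.000000: gamma = (1.000000, -0.125000), gamma' = (1.500000, 0.000000); Gamma_xxx = 0.000000, Gamma_xxy = 0.000000, Gamma_xyy = 0.000000, Gamma_yxx = 0.000000, Gamma_yxy = 0.000000, Gamma_yyy = 0.000000
step 0: V^x = -0.1250, V^y = -1.7500
step 1: k1 = (0.000000, 0.000000), k2 = (0.000000, 0.000000), k3 = (0.000000, 0.000000), k4 = (0.000000, 0.000000); V <- V + (h/6)(k1 + 2k2 + 2k3 + k4): V^x = -0.1250, V^y = -1.7500
step 2: k1 = (0.000000, 0.000000), k2 = (0.000000, 0.000000), k3 = (0.000000, 0.000000), k4 = (0.000000, 0.000000); V <- V + (h/6)(k1 + 2k2 + 2k3 + k4): V^x = -0.1250, V^y = -1.7500


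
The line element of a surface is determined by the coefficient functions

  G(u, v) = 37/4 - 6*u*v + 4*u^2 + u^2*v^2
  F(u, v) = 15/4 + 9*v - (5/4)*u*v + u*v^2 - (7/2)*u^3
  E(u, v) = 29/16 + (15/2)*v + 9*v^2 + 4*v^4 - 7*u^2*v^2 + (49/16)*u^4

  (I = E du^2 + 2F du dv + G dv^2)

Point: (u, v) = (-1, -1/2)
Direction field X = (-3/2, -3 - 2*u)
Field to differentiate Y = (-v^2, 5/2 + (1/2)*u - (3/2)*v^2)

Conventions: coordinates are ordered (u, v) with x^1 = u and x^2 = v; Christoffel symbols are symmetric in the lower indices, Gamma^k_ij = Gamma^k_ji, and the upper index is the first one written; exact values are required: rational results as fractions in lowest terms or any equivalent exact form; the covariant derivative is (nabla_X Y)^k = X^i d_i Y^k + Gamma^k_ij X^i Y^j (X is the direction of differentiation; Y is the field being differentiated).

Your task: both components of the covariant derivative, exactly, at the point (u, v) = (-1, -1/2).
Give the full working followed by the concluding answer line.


E = 15/8, F = 15/8, G = 21/2 at the point
E_u = -35/4, E_v = 7/2, F_u = -77/8, F_v = 45/4, G_u = -11/2, G_v = 5
EG - F^2 = 1035/64;  g^inv = (64/1035) * [[21/2, -15/8], [-15/8, 15/8]]
first-kind symbols [ij,l] = (1/2)(d_i g_jl + d_j g_il - d_l g_ij): [uu,u] = E_u/2 = -35/8, [uu,v] = F_u - E_v/2 = -91/8, [uv,u] = E_v/2 = 7/4, [uv,v] = G_u/2 = -11/4, [vv,u] = F_v - G_u/2 = 14, [vv,v] = G_v/2 = 5/2
Gamma^u_ij = (G*[ij,u] - F*[ij,v])/(EG - F^2), Gamma^v_ij = (E*[ij,v] - F*[ij,u])/(EG - F^2)
Gamma_uuu = -35/23, Gamma_uuv = 502/345, Gamma_uvv = 44/5, Gamma_vuu = -56/69, Gamma_vuv = -12/23, Gamma_vvv = -4/3
X = (-3/2, -1), Y = (-1/4, 13/8) at the point

Answer: (nabla_X Y)^u = -13147/690, (nabla_X Y)^v = 52/69


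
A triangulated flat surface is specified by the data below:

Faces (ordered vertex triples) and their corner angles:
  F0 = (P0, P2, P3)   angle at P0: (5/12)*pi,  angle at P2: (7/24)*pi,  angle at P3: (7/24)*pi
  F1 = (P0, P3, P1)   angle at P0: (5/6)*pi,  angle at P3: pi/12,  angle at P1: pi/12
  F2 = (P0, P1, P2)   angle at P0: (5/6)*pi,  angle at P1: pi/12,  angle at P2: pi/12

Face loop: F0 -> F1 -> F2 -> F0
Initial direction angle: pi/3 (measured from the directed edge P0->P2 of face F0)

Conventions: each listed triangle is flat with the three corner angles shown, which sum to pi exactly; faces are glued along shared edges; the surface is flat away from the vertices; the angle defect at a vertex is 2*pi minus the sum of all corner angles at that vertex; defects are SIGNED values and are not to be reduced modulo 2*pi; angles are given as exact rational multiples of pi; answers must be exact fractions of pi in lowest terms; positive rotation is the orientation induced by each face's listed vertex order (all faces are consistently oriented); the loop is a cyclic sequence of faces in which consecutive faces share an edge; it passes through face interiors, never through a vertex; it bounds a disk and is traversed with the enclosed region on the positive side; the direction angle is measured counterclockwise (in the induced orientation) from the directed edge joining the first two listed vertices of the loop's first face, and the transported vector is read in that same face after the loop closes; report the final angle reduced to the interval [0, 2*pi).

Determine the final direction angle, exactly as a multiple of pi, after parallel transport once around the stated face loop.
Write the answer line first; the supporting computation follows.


Answer: final direction angle = pi/4

enclosed vertex P0: corner angles sum to (25/12)*pi, defect = 2*pi - (25/12)*pi = -pi/12
the rotation equals the total enclosed defect, so the final angle is initial + defects (mod 2*pi)
final angle = pi/3 - pi/12 = pi/4 (mod 2*pi)


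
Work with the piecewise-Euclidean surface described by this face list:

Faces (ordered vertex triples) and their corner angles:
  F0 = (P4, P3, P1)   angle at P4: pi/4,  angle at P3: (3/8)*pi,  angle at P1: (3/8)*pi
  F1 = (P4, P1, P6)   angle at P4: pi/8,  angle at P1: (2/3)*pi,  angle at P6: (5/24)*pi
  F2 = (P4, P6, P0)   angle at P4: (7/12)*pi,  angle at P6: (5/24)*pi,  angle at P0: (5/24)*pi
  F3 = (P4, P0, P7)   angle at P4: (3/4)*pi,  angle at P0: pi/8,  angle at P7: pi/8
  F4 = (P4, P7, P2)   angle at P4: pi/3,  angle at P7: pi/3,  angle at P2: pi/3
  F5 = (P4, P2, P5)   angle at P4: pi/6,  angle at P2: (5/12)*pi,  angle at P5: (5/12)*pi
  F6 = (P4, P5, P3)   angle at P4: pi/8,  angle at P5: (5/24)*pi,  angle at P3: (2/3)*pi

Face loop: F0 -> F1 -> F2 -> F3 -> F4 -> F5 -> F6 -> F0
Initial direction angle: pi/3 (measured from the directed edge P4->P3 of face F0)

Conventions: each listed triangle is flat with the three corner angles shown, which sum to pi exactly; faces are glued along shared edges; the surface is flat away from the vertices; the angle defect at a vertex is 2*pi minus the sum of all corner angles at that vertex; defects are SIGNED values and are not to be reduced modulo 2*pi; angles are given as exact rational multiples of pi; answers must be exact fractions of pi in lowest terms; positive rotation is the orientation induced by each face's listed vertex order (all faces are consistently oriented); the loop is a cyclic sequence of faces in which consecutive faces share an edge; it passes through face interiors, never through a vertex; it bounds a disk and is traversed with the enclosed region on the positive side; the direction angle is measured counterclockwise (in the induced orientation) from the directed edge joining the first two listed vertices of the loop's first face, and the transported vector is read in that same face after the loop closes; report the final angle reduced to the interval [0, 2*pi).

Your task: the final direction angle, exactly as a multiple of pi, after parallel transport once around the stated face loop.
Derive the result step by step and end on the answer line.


enclosed vertex P4: corner angles sum to (7/3)*pi, defect = 2*pi - (7/3)*pi = -pi/3
the rotation equals the total enclosed defect, so the final angle is initial + defects (mod 2*pi)
final angle = pi/3 - pi/3 = 0 (mod 2*pi)

Answer: final direction angle = 0


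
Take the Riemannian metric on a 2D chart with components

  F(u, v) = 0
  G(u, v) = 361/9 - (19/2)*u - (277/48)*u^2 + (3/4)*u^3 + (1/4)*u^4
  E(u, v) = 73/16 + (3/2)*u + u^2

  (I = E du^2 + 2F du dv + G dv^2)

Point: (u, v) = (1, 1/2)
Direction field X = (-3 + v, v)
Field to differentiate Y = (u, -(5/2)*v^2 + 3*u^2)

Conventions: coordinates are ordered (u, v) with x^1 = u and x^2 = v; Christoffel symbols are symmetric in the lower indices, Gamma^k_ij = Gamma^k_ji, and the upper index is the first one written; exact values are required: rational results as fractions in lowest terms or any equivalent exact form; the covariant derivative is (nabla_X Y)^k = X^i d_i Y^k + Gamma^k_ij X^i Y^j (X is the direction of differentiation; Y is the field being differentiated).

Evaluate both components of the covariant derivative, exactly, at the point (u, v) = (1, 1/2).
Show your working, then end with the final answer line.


E = 113/16, F = 0, G = 3721/144 at the point
E_u = 7/2, E_v = 0, F_u = 0, F_v = 0, G_u = -427/24, G_v = 0
EG - F^2 = 420473/2304;  g^inv = (2304/420473) * [[3721/144, 0], [0, 113/16]]
first-kind symbols [ij,l] = (1/2)(d_i g_jl + d_j g_il - d_l g_ij): [uu,u] = E_u/2 = 7/4, [uu,v] = F_u - E_v/2 = 0, [uv,u] = E_v/2 = 0, [uv,v] = G_u/2 = -427/48, [vv,u] = F_v - G_u/2 = 427/48, [vv,v] = G_v/2 = 0
Gamma^u_ij = (G*[ij,u] - F*[ij,v])/(EG - F^2), Gamma^v_ij = (E*[ij,v] - F*[ij,u])/(EG - F^2)
Gamma_uuu = 28/113, Gamma_uuv = 0, Gamma_uvv = 427/339, Gamma_vuu = 0, Gamma_vuv = -21/61, Gamma_vvv = 0
X = (-5/2, 1/2), Y = (1, 19/8) at the point

Answer: (nabla_X Y)^u = -8807/5424, (nabla_X Y)^v = -14033/976


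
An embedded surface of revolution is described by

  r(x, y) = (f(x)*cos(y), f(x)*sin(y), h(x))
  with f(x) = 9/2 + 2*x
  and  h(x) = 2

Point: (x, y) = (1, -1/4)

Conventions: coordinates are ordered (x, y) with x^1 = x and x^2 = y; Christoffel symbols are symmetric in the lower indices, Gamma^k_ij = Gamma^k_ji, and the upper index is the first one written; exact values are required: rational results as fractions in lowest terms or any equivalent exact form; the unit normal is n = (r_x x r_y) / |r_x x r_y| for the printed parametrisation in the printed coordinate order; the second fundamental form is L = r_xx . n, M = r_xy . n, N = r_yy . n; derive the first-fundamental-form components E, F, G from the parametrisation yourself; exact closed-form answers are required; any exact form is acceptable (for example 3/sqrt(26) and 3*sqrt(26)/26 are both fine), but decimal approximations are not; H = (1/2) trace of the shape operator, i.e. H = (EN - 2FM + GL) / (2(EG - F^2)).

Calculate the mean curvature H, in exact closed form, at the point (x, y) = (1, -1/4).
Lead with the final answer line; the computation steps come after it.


Answer: H = 0

f = 13/2, f' = 2, f'' = 0, h' = 0, h'' = 0
E = 4, F = 0, G = 169/4; answer radicand W^2 = 4
unnormalised second-form numerators: l = 0, m = 0, n = 0; L = l/sqrt(4), and similarly M = m/sqrt(W^2), N = n/sqrt(W^2)
H = (E*n - 2*F*m + G*l) / (2*(EG - F^2)*sqrt(W^2)); E*n - 2*F*m + G*l = 0, EG - F^2 = 169, so H = (0)/sqrt(4)


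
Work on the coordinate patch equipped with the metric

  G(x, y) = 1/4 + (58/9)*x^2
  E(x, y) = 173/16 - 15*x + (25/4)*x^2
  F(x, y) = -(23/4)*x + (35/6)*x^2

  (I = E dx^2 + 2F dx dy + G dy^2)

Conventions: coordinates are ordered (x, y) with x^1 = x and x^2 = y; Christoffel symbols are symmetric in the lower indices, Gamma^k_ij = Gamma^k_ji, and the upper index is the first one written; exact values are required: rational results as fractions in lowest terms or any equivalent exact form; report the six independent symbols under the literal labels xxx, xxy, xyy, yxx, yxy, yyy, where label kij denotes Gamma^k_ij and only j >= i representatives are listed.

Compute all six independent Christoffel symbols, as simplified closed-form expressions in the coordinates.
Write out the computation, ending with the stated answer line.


E = 173/16 - 15*x + (25/4)*x^2; F = -(23/4)*x + (35/6)*x^2; G = 1/4 + (58/9)*x^2
Gamma^k_ij = (1/2) g^{kl} (d_i g_jl + d_j g_il - d_l g_ij), with g^inv = (1/(EG-F^2)) [[G, -F], [-F, E]]
first partials: E_x = -15 + (25/2)*x, E_y = 0, F_x = -23/4 + (35/3)*x, F_y = 0, G_x = (116/9)*x, G_y = 0
D = EG - F^2 = 173/64 - (15/4)*x + (2749/72)*x^2 - (355/12)*x^3 + (25/4)*x^4
expanded: Gamma^x_xx = (G E_x - 2F F_x + F E_y)/(2D), Gamma^x_xy = (G E_y - F G_x)/(2D), Gamma^x_yy = (2G F_y - G G_x - F G_y)/(2D), Gamma^y_xx = (2E F_x - E E_y - F E_x)/(2D), Gamma^y_xy = (E G_x - F E_y)/(2D), Gamma^y_yy = (E G_y - 2F F_y + F G_x)/(2D); substitute and cancel common factors

Answer: Gamma_xxx = (-16000*x^3 + 30120*x^2 - 18144*x - 1080)/(3600*x^4 - 17040*x^3 + 21992*x^2 - 2160*x + 1557), Gamma_xxy = (-64960*x^3 + 64032*x^2)/(10800*x^4 - 51120*x^3 + 65976*x^2 - 6480*x + 4671), Gamma_xyy = (-215296*x^3 - 8352*x)/(32400*x^4 - 153360*x^3 + 197928*x^2 - 19440*x + 14013), Gamma_yxx = (21000*x^3 - 75600*x^2 + 97500*x - 35811)/(3600*x^4 - 17040*x^3 + 21992*x^2 - 2160*x + 1557), Gamma_yxy = (23200*x^3 - 55680*x^2 + 40136*x)/(3600*x^4 - 17040*x^3 + 21992*x^2 - 2160*x + 1557), Gamma_yyy = (64960*x^3 - 64032*x^2)/(10800*x^4 - 51120*x^3 + 65976*x^2 - 6480*x + 4671)


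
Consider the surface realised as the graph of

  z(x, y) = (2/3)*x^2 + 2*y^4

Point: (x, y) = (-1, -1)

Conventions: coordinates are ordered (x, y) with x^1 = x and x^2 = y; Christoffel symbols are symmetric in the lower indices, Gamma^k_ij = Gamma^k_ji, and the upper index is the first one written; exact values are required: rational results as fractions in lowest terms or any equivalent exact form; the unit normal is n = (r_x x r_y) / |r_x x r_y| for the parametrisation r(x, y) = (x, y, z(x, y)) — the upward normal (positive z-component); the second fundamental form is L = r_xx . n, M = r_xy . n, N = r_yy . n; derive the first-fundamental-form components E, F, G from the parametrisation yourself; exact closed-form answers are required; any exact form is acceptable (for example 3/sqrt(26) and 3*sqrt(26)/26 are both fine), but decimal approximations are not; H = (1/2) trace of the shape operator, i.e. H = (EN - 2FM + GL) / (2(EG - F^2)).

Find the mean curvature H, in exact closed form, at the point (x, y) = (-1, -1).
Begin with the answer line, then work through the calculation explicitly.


Answer: H = 2070*sqrt(601)/361201

z_x = -4/3, z_y = -8, z_xx = 4/3, z_xy = 0, z_yy = 24
E = 25/9, F = 32/3, G = 65; answer radicand W^2 = 601/9
unnormalised second-form numerators: l = 4/3, m = 0, n = 24; L = l/sqrt(601/9), and similarly M = m/sqrt(W^2), N = n/sqrt(W^2)
H = (E*n - 2*F*m + G*l) / (2*(EG - F^2)*sqrt(W^2)); E*n - 2*F*m + G*l = 460/3, EG - F^2 = 601/9, so H = (690/601)/sqrt(601/9)


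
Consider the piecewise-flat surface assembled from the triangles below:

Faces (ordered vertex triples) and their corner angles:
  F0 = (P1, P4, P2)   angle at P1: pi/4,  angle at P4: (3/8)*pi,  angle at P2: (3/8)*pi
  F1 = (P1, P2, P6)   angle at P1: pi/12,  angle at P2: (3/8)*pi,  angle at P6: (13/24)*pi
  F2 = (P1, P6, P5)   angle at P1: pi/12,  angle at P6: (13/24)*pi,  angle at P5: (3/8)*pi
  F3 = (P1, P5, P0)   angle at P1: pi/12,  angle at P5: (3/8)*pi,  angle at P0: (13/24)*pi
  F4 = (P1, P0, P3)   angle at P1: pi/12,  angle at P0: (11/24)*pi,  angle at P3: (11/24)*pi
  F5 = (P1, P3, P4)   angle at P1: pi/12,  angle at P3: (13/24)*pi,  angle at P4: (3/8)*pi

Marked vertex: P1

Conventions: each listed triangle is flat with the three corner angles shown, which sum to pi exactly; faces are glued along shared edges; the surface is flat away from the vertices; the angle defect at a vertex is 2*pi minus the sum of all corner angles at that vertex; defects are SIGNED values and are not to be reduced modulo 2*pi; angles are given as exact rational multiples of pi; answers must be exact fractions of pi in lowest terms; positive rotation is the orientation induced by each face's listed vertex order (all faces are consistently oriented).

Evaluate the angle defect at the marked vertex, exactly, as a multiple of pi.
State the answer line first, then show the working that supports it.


Answer: defect(P1) = (4/3)*pi

Sum of corner angles at P1: (2/3)*pi
defect = 2*pi - (2/3)*pi


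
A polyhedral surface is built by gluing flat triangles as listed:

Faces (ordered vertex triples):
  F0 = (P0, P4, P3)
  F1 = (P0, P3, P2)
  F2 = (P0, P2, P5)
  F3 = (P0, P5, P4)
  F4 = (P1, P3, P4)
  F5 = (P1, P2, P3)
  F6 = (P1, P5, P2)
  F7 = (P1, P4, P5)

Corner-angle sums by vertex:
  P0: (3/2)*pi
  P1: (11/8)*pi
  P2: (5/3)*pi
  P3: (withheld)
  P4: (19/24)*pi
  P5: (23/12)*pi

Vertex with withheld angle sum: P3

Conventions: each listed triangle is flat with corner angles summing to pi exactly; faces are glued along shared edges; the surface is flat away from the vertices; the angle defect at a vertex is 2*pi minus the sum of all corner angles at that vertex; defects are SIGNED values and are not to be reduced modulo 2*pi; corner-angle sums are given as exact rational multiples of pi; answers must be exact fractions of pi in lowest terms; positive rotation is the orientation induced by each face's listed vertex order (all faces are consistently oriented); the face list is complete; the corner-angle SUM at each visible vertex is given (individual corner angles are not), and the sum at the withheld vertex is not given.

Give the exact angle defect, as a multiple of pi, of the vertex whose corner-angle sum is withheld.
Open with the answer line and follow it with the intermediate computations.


Answer: defect(P3) = (5/4)*pi

V = 6, E = 12, F = 8; chi = V - E + F = 2
Gauss-Bonnet: total defect = 2*pi*chi = 4*pi; visible defects sum to (11/4)*pi


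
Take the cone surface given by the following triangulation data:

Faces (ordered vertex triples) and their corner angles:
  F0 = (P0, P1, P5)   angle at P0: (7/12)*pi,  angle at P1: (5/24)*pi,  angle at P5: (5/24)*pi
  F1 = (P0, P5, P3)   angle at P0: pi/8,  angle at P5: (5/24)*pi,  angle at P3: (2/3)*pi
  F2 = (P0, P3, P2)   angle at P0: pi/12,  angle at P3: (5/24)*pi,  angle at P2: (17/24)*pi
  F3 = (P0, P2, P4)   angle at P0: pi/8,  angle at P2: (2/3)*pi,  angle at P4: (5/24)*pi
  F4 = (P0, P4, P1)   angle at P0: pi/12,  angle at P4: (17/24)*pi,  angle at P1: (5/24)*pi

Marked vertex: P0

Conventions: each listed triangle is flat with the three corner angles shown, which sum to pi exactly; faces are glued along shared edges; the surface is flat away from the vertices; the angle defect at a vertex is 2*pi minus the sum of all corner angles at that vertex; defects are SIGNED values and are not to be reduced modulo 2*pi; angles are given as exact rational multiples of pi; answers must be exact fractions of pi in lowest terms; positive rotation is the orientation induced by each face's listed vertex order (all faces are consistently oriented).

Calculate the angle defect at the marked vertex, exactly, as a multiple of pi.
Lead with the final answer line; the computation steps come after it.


Answer: defect(P0) = pi

Sum of corner angles at P0: pi
defect = 2*pi - pi


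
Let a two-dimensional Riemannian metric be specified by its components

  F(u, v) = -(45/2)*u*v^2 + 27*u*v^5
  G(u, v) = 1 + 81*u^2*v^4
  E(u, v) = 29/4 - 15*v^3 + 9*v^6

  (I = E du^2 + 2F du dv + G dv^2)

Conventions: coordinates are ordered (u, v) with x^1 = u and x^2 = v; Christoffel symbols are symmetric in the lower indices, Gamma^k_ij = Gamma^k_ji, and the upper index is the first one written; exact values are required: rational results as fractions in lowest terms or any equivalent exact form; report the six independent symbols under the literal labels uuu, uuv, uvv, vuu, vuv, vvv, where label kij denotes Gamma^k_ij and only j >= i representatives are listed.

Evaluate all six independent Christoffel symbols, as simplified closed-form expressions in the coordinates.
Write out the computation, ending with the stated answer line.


E = 29/4 - 15*v^3 + 9*v^6; F = -(45/2)*u*v^2 + 27*u*v^5; G = 1 + 81*u^2*v^4
Gamma^k_ij = (1/2) g^{kl} (d_i g_jl + d_j g_il - d_l g_ij), with g^inv = (1/(EG-F^2)) [[G, -F], [-F, E]]
first partials: E_u = 0, E_v = -45*v^2 + 54*v^5, F_u = -(45/2)*v^2 + 27*v^5, F_v = -45*u*v + 135*u*v^4, G_u = 162*u*v^4, G_v = 324*u^2*v^3
D = EG - F^2 = 29/4 - 15*v^3 + 9*v^6 + 81*u^2*v^4
expanded: Gamma^u_uu = (G E_u - 2F F_u + F E_v)/(2D), Gamma^u_uv = (G E_v - F G_u)/(2D), Gamma^u_vv = (2G F_v - G G_u - F G_v)/(2D), Gamma^v_uu = (2E F_u - E E_v - F E_u)/(2D), Gamma^v_uv = (E G_u - F E_v)/(2D), Gamma^v_vv = (E G_v - 2F F_v + F G_u)/(2D); substitute and cancel common factors

Answer: Gamma_uuu = 0, Gamma_uuv = (108*v^5 - 90*v^2)/(324*u^2*v^4 + 36*v^6 - 60*v^3 + 29), Gamma_uvv = (216*u*v^4 - 180*u*v)/(324*u^2*v^4 + 36*v^6 - 60*v^3 + 29), Gamma_vuu = 0, Gamma_vuv = 324*u*v^4/(324*u^2*v^4 + 36*v^6 - 60*v^3 + 29), Gamma_vvv = 648*u^2*v^3/(324*u^2*v^4 + 36*v^6 - 60*v^3 + 29)


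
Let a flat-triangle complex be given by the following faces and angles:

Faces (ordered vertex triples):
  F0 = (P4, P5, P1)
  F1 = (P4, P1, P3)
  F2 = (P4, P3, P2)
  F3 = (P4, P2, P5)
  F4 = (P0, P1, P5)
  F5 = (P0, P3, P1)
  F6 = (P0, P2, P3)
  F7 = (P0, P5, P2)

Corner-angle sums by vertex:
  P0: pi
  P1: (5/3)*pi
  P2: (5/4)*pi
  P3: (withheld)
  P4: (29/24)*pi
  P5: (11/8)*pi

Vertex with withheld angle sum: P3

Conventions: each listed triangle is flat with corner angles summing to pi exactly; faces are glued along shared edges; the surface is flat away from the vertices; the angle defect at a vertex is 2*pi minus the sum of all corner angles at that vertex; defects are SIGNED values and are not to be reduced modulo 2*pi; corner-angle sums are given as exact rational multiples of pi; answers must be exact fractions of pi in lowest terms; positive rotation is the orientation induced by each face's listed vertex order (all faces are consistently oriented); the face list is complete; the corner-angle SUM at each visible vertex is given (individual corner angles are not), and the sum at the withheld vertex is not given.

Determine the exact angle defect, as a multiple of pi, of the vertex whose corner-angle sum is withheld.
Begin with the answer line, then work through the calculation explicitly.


Answer: defect(P3) = pi/2

V = 6, E = 12, F = 8; chi = V - E + F = 2
Gauss-Bonnet: total defect = 2*pi*chi = 4*pi; visible defects sum to (7/2)*pi


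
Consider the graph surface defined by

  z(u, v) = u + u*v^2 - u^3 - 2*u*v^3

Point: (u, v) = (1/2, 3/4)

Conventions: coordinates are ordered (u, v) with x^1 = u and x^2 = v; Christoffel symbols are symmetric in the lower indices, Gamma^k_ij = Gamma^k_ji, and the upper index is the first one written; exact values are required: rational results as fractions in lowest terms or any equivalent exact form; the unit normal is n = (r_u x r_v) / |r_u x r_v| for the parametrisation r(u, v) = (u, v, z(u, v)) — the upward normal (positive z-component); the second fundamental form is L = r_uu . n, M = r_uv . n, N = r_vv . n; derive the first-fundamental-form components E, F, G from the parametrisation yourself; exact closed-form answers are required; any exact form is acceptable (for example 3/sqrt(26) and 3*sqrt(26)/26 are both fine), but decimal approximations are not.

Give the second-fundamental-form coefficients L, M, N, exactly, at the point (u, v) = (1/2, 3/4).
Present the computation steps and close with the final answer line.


z_u = -1/32, z_v = -15/16, z_uu = -3, z_uv = -15/8, z_vv = -7/2
E = 1025/1024, F = 15/512, G = 481/256; answer radicand W^2 = 1925/1024
unnormalised second-form numerators: l = -3, m = -15/8, n = -7/2; L = l/sqrt(1925/1024), and similarly M = m/sqrt(W^2), N = n/sqrt(W^2)

Answer: L = -96*sqrt(77)/385, M = -12*sqrt(77)/77, N = -16*sqrt(77)/55


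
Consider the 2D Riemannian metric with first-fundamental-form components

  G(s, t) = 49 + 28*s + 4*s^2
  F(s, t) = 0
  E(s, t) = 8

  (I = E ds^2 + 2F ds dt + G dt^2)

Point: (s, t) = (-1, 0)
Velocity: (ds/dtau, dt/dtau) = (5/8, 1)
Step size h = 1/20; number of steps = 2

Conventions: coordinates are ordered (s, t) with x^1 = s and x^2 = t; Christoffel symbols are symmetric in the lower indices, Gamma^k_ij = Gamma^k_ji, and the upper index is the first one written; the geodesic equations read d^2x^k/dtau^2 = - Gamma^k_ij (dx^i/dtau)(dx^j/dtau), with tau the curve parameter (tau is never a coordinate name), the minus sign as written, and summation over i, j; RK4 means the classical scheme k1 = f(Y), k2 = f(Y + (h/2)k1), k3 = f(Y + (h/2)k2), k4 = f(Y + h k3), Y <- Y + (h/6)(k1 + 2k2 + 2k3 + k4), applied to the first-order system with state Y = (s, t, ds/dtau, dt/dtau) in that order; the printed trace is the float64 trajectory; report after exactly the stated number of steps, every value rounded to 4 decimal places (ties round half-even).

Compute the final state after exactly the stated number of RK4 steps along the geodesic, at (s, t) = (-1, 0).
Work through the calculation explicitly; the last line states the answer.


f(Y) = (ds/dtau, dt/dtau, -Gamma^s_ij Y'^i Y'^j, -Gamma^t_ij Y'^i Y'^j) with the Gammas evaluated at the stage position; h = 0.050000; intermediate values shown to 6 dp
step 0: s = -1.0000, t = 0.0000, ds/dtau = 0.6250, dt/dtau = 1.0000
step 1:
  k1: at (s, t) = (-1.000000, 0.000000), (ds/dtau, dt/dtau) = (0.625000, 1.000000); Gamma_sss = 0.000000, Gamma_sst = 0.000000, Gamma_stt = -1.250000, Gamma_tss = 0.000000, Gamma_tst = 0.400000, Gamma_ttt = 0.000000; k1 = (0.625000, 1.000000, 1.250000, -0.500000)
  k2: at (s, t) = (-0.984375, 0.025000), (ds/dtau, dt/dtau) = (0.656250, 0.987500); Gamma_sss = 0.000000, Gamma_sst = 0.000000, Gamma_stt = -1.257812, Gamma_tss = 0.000000, Gamma_tst = 0.397516, Gamma_ttt = 0.000000; k2 = (0.656250, 0.987500, 1.226564, -0.515217)
  k3: at (s, t) = (-0.983594, 0.024688), (ds/dtau, dt/dtau) = (0.655664, 0.987120); Gamma_sss = 0.000000, Gamma_sst = 0.000000, Gamma_stt = -1.258203, Gamma_tss = 0.000000, Gamma_tst = 0.397392, Gamma_ttt = 0.000000; k3 = (0.655664, 0.987120, 1.225999, -0.514399)
  k4: at (s, t) = (-0.967217, 0.049356), (ds/dtau, dt/dtau) = (0.686300, 0.974280); Gamma_sss = 0.000000, Gamma_sst = 0.000000, Gamma_stt = -1.266392, Gamma_tss = 0.000000, Gamma_tst = 0.394823, Gamma_ttt = 0.000000; k4 = (0.686300, 0.974280, 1.202086, -0.527995)
  Y <- Y + (h/6)(k1 + 2k2 + 2k3 + k4): s = -0.9672, t = 0.0494, ds/dtau = 0.6863, dt/dtau = 0.9743
step 2:
  k1: at (s, t) = (-0.967207, 0.049363), (ds/dtau, dt/dtau) = (0.686310, 0.974273); Gamma_sss = 0.000000, Gamma_sst = 0.000000, Gamma_stt = -1.266396, Gamma_tss = 0.000000, Gamma_tst = 0.394821, Gamma_ttt = 0.000000; k1 = (0.686310, 0.974273, 1.202074, -0.527997)
  k2: at (s, t) = (-0.950050, 0.073719), (ds/dtau, dt/dtau) = (0.716362, 0.961073); Gamma_sss = 0.000000, Gamma_sst = 0.000000, Gamma_stt = -1.274975, Gamma_tss = 0.000000, Gamma_tst = 0.392164, Gamma_ttt = 0.000000; k2 = (0.716362, 0.961073, 1.177646, -0.539992)
  k3: at (s, t) = (-0.949298, 0.073389), (ds/dtau, dt/dtau) = (0.715751, 0.960773); Gamma_sss = 0.000000, Gamma_sst = 0.000000, Gamma_stt = -1.275351, Gamma_tss = 0.000000, Gamma_tst = 0.392049, Gamma_ttt = 0.000000; k3 = (0.715751, 0.960773, 1.177258, -0.539204)
  k4: at (s, t) = (-0.931420, 0.097401), (ds/dtau, dt/dtau) = (0.745173, 0.947313); Gamma_sss = 0.000000, Gamma_sst = 0.000000, Gamma_stt = -1.284290, Gamma_tss = 0.000000, Gamma_tst = 0.389320, Gamma_ttt = 0.000000; k4 = (0.745173, 0.947313, 1.152524, -0.549651)
  Y <- Y + (h/6)(k1 + 2k2 + 2k3 + k4): s = -0.9314, t = 0.0974, ds/dtau = 0.7452, dt/dtau = 0.9473

Answer: s = -0.9314, t = 0.0974, ds/dtau = 0.7452, dt/dtau = 0.9473


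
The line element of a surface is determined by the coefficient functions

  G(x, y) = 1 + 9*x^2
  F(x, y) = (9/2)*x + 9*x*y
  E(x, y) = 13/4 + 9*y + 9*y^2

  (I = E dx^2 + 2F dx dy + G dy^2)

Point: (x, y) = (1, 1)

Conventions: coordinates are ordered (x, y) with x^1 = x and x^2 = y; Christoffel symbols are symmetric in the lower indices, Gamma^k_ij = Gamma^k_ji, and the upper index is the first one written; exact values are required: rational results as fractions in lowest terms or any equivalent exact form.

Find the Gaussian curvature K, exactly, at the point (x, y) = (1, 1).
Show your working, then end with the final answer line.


E = 85/4, F = 27/2, G = 10, EG - F^2 = 121/4 at the point
E_x = 0, E_y = 27, F_x = 27/2, F_y = 9, G_x = 18, G_y = 0
E_yy = 18, F_xy = 9, G_xx = 18
The intrinsic route: Brioschi's K = (det M1 - det M2)/(EG - F^2)^2.
M1 = [[-E_yy/2 + F_xy - G_xx/2, E_x/2, F_x - E_y/2], [F_y - G_x/2, E, F], [G_y/2, F, G]] = [[-9, 0, 0], [0, 85/4, 27/2], [0, 27/2, 10]]; det M1 = -1089/4
M2 = [[0, E_y/2, G_x/2], [E_y/2, E, F], [G_x/2, F, G]] = [[0, 27/2, 9], [27/2, 85/4, 27/2], [9, 27/2, 10]]; det M2 = -1053/4
det M1 - det M2 = -9; K = -9 / (121/4)^2 = -144/14641

Answer: K = -144/14641


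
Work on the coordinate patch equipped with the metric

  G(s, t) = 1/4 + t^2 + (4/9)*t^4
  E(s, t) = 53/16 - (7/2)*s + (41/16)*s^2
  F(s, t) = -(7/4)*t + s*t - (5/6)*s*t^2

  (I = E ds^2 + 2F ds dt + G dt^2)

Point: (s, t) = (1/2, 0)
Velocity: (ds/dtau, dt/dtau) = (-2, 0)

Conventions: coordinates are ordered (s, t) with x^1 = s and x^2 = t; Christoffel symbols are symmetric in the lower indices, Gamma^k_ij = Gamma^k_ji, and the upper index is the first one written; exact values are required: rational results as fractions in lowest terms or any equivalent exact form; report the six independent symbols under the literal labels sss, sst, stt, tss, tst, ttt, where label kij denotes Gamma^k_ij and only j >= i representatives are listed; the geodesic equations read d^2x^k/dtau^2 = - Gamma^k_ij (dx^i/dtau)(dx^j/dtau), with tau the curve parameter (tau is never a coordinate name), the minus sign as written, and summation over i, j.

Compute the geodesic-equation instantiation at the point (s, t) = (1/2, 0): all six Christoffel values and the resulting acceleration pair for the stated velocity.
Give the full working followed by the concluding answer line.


E = 141/64, F = 0, G = 1/4 at the point
E_s = -15/16, E_t = 0, F_s = 0, F_t = -5/4, G_s = 0, G_t = 0
EG - F^2 = 141/256;  g^inv = (256/141) * [[1/4, 0], [0, 141/64]]
first-kind symbols [ij,l] = (1/2)(d_i g_jl + d_j g_il - d_l g_ij): [ss,s] = E_s/2 = -15/32, [ss,t] = F_s - E_t/2 = 0, [st,s] = E_t/2 = 0, [st,t] = G_s/2 = 0, [tt,s] = F_t - G_s/2 = -5/4, [tt,t] = G_t/2 = 0
Gamma^s_ij = (G*[ij,s] - F*[ij,t])/(EG - F^2), Gamma^t_ij = (E*[ij,t] - F*[ij,s])/(EG - F^2)
Gamma_sss = -10/47, Gamma_sst = 0, Gamma_stt = -80/141, Gamma_tss = 0, Gamma_tst = 0, Gamma_ttt = 0
d^2s/dtau^2 = -(Gamma_sss*(-2)^2 + 2*Gamma_sst*(-2)*(0) + Gamma_stt*(0)^2) = 40/47
d^2t/dtau^2 = -(Gamma_tss*(-2)^2 + 2*Gamma_tst*(-2)*(0) + Gamma_ttt*(0)^2) = 0

Answer: Gamma_sss = -10/47, Gamma_sst = 0, Gamma_stt = -80/141, Gamma_tss = 0, Gamma_tst = 0, Gamma_ttt = 0; accelerations (d^2s/dtau^2, d^2t/dtau^2) = (40/47, 0)


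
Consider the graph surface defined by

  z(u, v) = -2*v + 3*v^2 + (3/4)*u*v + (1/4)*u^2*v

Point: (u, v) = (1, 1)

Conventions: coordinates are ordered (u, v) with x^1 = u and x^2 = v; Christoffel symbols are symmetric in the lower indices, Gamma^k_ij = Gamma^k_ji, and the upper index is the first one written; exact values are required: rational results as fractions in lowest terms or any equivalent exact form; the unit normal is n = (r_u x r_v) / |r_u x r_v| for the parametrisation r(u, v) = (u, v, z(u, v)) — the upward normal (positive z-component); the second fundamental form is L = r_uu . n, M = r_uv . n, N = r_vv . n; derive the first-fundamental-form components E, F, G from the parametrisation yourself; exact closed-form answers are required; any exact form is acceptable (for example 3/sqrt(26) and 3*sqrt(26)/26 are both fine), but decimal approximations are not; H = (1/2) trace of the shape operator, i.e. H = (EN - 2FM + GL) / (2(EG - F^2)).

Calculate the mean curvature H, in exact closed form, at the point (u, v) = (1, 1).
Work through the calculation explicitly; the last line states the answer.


z_u = 5/4, z_v = 5, z_uu = 1/2, z_uv = 5/4, z_vv = 6
E = 41/16, F = 25/4, G = 26; answer radicand W^2 = 441/16
unnormalised second-form numerators: l = 1/2, m = 5/4, n = 6; L = l/sqrt(441/16), and similarly M = m/sqrt(W^2), N = n/sqrt(W^2)
H = (E*n - 2*F*m + G*l) / (2*(EG - F^2)*sqrt(W^2)); E*n - 2*F*m + G*l = 51/4, EG - F^2 = 441/16, so H = (34/147)/sqrt(441/16)

Answer: H = 136/3087


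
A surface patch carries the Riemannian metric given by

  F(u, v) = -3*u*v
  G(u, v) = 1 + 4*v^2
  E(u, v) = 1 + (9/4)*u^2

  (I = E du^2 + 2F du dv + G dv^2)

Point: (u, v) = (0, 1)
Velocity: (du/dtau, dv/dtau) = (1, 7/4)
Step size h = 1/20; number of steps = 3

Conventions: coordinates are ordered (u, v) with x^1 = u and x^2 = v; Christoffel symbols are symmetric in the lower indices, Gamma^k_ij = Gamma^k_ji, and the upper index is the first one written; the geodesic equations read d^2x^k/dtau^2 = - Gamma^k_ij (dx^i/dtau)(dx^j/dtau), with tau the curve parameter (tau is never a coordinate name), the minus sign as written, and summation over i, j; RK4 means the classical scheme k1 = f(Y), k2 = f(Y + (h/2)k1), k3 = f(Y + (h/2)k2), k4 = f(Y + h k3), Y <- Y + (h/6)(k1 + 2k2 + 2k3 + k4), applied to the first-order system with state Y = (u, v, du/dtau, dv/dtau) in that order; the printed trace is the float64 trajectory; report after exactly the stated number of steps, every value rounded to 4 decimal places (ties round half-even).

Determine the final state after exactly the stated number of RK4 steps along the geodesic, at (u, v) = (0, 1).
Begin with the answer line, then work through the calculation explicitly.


Answer: u = 0.1505, v = 1.2450, du/dtau = 1.0095, dv/dtau = 1.5359

f(Y) = (du/dtau, dv/dtau, -Gamma^u_ij Y'^i Y'^j, -Gamma^v_ij Y'^i Y'^j) with the Gammas evaluated at the stage position; h = 0.050000; intermediate values shown to 6 dp
step 0: u = 0.0000, v = 1.0000, du/dtau = 1.0000, dv/dtau = 1.7500
step 1:
  k1: at (u, v) = (0.000000, 1.000000), (du/dtau, dv/dtau) = (1.000000, 1.750000); Gamma_uuu = 0.000000, Gamma_uuv = 0.000000, Gamma_uvv = 0.000000, Gamma_vuu = -0.600000, Gamma_vuv = 0.000000, Gamma_vvv = 0.800000; k1 = (1.000000, 1.750000, 0.000000, -1.850000)
  k2: at (u, v) = (0.025000, 1.043750), (du/dtau, dv/dtau) = (1.000000, 1.703750); Gamma_uuu = 0.010496, Gamma_uuv = 0.000000, Gamma_uvv = -0.013995, Gamma_vuu = -0.584291, Gamma_vuv = 0.000000, Gamma_vvv = 0.779054; k2 = (1.000000, 1.703750, 0.030128, -1.677120)
  k3: at (u, v) = (0.025000, 1.042594), (du/dtau, dv/dtau) = (1.000753, 1.708072); Gamma_uuu = 0.010515, Gamma_uuv = 0.000000, Gamma_uvv = -0.014020, Gamma_vuu = -0.584696, Gamma_vuv = 0.000000, Gamma_vvv = 0.779595; k3 = (1.000753, 1.708072, 0.030373, -1.688899)
  k4: at (u, v) = (0.050038, 1.085404), (du/dtau, dv/dtau) = (1.001519, 1.665555); Gamma_uuu = 0.019689, Gamma_uuv = 0.000000, Gamma_uvv = -0.026253, Gamma_vuu = -0.569463, Gamma_vuv = 0.000000, Gamma_vvv = 0.759284; k4 = (1.001519, 1.665555, 0.053077, -1.535116)
  Y <- Y + (h/6)(k1 + 2k2 + 2k3 + k4): u = 0.0500, v = 1.0853, du/dtau = 1.0015, dv/dtau = 1.6657
step 2:
  k1: at (u, v) = (0.050025, 1.085327), (du/dtau, dv/dtau) = (1.001451, 1.665690); Gamma_uuu = 0.019687, Gamma_uuv = 0.000000, Gamma_uvv = -0.026249, Gamma_vuu = -0.569489, Gamma_vuv = 0.000000, Gamma_vvv = 0.759319; k1 = (1.001451, 1.665690, 0.053085, -1.535607)
  k2: at (u, v) = (0.075061, 1.126969), (du/dtau, dv/dtau) = (1.002778, 1.627300); Gamma_uuu = 0.027719, Gamma_uuv = 0.000000, Gamma_uvv = -0.036958, Gamma_vuu = -0.554892, Gamma_vuv = 0.000000, Gamma_vvv = 0.739856; k2 = (1.002778, 1.627300, 0.069997, -1.401237)
  k3: at (u, v) = (0.075095, 1.126009), (du/dtau, dv/dtau) = (1.003201, 1.630659); Gamma_uuu = 0.027770, Gamma_uuv = 0.000000, Gamma_uvv = -0.037027, Gamma_vuu = -0.555206, Gamma_vuv = 0.000000, Gamma_vvv = 0.740275; k3 = (1.003201, 1.630659, 0.070509, -1.409663)
  k4: at (u, v) = (0.100185, 1.166860), (du/dtau, dv/dtau) = (1.004976, 1.595207); Gamma_uuu = 0.034847, Gamma_uuv = 0.000000, Gamma_uvv = -0.046462, Gamma_vuu = -0.541146, Gamma_vuv = 0.000000, Gamma_vvv = 0.721528; k4 = (1.004976, 1.595207, 0.083037, -1.289517)
  Y <- Y + (h/6)(k1 + 2k2 + 2k3 + k4): u = 0.1002, v = 1.1668, du/dtau = 1.0049, dv/dtau = 1.5953
step 3:
  k1: at (u, v) = (0.100178, 1.166800), (du/dtau, dv/dtau) = (1.004927, 1.595299); Gamma_uuu = 0.034847, Gamma_uuv = 0.000000, Gamma_uvv = -0.046463, Gamma_vuu = -0.541165, Gamma_vuv = 0.000000, Gamma_vvv = 0.721553; k1 = (1.004927, 1.595299, 0.083056, -1.289828)
  k2: at (u, v) = (0.125302, 1.206683), (du/dtau, dv/dtau) = (1.007003, 1.563054); Gamma_uuu = 0.041100, Gamma_uuv = 0.000000, Gamma_uvv = -0.054799, Gamma_vuu = -0.527730, Gamma_vuv = 0.000000, Gamma_vvv = 0.703640; k2 = (1.007003, 1.563054, 0.092205, -1.183942)
  k3: at (u, v) = (0.125353, 1.205876), (du/dtau, dv/dtau) = (1.007232, 1.565701); Gamma_uuu = 0.041163, Gamma_uuv = 0.000000, Gamma_uvv = -0.054884, Gamma_vuu = -0.527974, Gamma_vuv = 0.000000, Gamma_vvv = 0.703965; k3 = (1.007232, 1.565701, 0.092783, -1.190076)
  k4: at (u, v) = (0.150540, 1.245085), (du/dtau, dv/dtau) = (1.009566, 1.535796); Gamma_uuu = 0.046707, Gamma_uuv = 0.000000, Gamma_uvv = -0.062276, Gamma_vuu = -0.515070, Gamma_vuv = 0.000000, Gamma_vvv = 0.686760; k4 = (1.009566, 1.535796, 0.099283, -1.094867)
  Y <- Y + (h/6)(k1 + 2k2 + 2k3 + k4): u = 0.1505, v = 1.2450, du/dtau = 1.0095, dv/dtau = 1.5359
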